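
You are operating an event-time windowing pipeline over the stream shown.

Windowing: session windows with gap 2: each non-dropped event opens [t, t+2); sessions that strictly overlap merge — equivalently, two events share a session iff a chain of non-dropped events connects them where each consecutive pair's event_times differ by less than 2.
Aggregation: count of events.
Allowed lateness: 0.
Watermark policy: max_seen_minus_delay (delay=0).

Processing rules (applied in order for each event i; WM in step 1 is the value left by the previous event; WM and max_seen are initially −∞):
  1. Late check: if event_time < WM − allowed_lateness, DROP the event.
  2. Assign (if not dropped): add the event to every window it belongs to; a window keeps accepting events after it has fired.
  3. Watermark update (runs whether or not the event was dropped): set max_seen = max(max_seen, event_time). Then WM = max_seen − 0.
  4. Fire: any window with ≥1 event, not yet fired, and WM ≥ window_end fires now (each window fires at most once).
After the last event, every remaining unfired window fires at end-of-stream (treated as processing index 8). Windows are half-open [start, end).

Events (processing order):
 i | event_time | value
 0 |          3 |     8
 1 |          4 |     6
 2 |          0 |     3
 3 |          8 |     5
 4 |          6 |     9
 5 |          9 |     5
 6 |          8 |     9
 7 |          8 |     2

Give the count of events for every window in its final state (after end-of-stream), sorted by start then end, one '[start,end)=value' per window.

i=0 t=3 v=8: → [3,5); WM=3
i=1 t=4 v=6: → [3,6); WM=4
i=2 t=0 v=3: DROP (t<4-0); WM=4
i=3 t=8 v=5: → [8,10); WM=8
i=4 t=6 v=9: DROP (t<8-0); WM=8
i=5 t=9 v=5: → [8,11); WM=9
i=6 t=8 v=9: DROP (t<9-0); WM=9
i=7 t=8 v=2: DROP (t<9-0); WM=9

[3,6)=2 [8,11)=2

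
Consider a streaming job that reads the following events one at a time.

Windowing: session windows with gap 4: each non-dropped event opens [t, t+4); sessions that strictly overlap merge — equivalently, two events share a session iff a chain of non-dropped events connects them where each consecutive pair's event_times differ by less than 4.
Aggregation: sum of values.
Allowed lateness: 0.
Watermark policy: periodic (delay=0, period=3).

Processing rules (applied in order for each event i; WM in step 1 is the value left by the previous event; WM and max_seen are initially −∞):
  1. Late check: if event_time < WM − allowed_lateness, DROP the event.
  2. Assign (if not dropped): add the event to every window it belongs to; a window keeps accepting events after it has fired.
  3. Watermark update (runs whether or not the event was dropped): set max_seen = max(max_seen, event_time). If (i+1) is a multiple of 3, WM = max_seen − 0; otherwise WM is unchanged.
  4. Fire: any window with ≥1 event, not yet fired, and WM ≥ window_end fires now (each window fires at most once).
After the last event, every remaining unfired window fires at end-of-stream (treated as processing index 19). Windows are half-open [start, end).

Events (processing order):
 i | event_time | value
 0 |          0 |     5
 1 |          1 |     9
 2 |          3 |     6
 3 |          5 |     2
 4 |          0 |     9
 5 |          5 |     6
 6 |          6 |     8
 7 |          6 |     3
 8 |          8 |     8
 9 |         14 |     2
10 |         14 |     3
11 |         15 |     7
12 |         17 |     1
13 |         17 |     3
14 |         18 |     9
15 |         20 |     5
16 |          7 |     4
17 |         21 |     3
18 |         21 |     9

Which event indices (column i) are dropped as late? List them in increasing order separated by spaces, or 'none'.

4 16

i=0 t=0 v=5: → [0,4); WM=−∞
i=1 t=1 v=9: → [0,5); WM=−∞
i=2 t=3 v=6: → [0,7); WM=3
i=3 t=5 v=2: → [0,9); WM=3
i=4 t=0 v=9: DROP (t<3-0); WM=3
i=5 t=5 v=6: → [0,9); WM=5
i=6 t=6 v=8: → [0,10); WM=5
i=7 t=6 v=3: → [0,10); WM=5
i=8 t=8 v=8: → [0,12); WM=8
i=9 t=14 v=2: → [14,18); WM=8
i=10 t=14 v=3: → [14,18); WM=8
i=11 t=15 v=7: → [14,19); WM=15
i=12 t=17 v=1: → [14,21); WM=15
i=13 t=17 v=3: → [14,21); WM=15
i=14 t=18 v=9: → [14,22); WM=18
i=15 t=20 v=5: → [14,24); WM=18
i=16 t=7 v=4: DROP (t<18-0); WM=18
i=17 t=21 v=3: → [14,25); WM=21
i=18 t=21 v=9: → [14,25); WM=21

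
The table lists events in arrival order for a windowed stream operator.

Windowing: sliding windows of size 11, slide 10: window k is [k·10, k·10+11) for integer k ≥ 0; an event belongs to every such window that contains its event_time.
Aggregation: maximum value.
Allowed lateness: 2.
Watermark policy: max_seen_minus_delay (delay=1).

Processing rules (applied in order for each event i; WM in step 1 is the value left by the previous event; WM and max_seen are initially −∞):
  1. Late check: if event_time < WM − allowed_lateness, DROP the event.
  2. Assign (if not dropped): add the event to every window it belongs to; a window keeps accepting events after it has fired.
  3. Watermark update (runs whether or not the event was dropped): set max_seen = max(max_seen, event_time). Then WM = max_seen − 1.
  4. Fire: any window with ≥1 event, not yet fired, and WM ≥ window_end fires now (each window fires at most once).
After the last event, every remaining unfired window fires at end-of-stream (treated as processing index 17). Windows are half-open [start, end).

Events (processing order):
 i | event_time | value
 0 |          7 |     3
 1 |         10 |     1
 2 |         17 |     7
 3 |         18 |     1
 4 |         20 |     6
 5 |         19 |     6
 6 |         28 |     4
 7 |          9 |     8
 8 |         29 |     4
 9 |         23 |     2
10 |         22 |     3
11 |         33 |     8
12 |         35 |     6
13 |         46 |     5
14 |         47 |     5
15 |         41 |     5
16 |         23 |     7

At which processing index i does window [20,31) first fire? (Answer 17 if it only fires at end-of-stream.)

11

i=0 t=7 v=3: → [0,11); WM=6
i=1 t=10 v=1: → [10,21),[0,11); WM=9
i=2 t=17 v=7: → [10,21); WM=16; [0,11) fires=3
i=3 t=18 v=1: → [10,21); WM=17
i=4 t=20 v=6: → [20,31),[10,21); WM=19
i=5 t=19 v=6: → [10,21); WM=19
i=6 t=28 v=4: → [20,31); WM=27; [10,21) fires=7
i=7 t=9 v=8: DROP (t<27-2); WM=27
i=8 t=29 v=4: → [20,31); WM=28
i=9 t=23 v=2: DROP (t<28-2); WM=28
i=10 t=22 v=3: DROP (t<28-2); WM=28
i=11 t=33 v=8: → [30,41); WM=32; [20,31) fires=6
i=12 t=35 v=6: → [30,41); WM=34
i=13 t=46 v=5: → [40,51); WM=45; [30,41) fires=8
i=14 t=47 v=5: → [40,51); WM=46
i=15 t=41 v=5: DROP (t<46-2); WM=46
i=16 t=23 v=7: DROP (t<46-2); WM=46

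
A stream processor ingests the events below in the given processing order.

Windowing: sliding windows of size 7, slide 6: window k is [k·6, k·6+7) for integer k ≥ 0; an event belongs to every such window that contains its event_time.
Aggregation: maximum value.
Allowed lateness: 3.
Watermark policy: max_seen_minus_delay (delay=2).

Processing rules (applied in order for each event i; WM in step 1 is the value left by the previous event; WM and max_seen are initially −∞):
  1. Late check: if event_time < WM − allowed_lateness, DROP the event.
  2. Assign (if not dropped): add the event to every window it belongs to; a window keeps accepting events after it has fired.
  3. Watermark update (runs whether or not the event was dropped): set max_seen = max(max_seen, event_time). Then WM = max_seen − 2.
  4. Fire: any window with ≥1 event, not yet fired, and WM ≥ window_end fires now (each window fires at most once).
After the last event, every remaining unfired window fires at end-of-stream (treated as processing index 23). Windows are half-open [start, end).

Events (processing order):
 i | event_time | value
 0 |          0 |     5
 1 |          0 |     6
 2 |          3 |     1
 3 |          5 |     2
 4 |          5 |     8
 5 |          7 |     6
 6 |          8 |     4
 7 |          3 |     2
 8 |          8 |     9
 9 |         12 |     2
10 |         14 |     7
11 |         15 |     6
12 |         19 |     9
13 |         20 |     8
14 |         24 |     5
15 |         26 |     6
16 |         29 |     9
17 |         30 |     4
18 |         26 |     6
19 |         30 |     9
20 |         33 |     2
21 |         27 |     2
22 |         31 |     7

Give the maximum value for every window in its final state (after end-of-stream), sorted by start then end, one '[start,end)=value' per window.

i=0 t=0 v=5: → [0,7); WM=-2
i=1 t=0 v=6: → [0,7); WM=-2
i=2 t=3 v=1: → [0,7); WM=1
i=3 t=5 v=2: → [0,7); WM=3
i=4 t=5 v=8: → [0,7); WM=3
i=5 t=7 v=6: → [6,13); WM=5
i=6 t=8 v=4: → [6,13); WM=6
i=7 t=3 v=2: → [0,7); WM=6
i=8 t=8 v=9: → [6,13); WM=6
i=9 t=12 v=2: → [12,19),[6,13); WM=10; [0,7) fires=8
i=10 t=14 v=7: → [12,19); WM=12
i=11 t=15 v=6: → [12,19); WM=13; [6,13) fires=9
i=12 t=19 v=9: → [18,25); WM=17
i=13 t=20 v=8: → [18,25); WM=18
i=14 t=24 v=5: → [24,31),[18,25); WM=22; [12,19) fires=7
i=15 t=26 v=6: → [24,31); WM=24
i=16 t=29 v=9: → [24,31); WM=27; [18,25) fires=9
i=17 t=30 v=4: → [30,37),[24,31); WM=28
i=18 t=26 v=6: → [24,31); WM=28
i=19 t=30 v=9: → [30,37),[24,31); WM=28
i=20 t=33 v=2: → [30,37); WM=31; [24,31) fires=9
i=21 t=27 v=2: DROP (t<31-3); WM=31
i=22 t=31 v=7: → [30,37); WM=31

[0,7)=8 [6,13)=9 [12,19)=7 [18,25)=9 [24,31)=9 [30,37)=9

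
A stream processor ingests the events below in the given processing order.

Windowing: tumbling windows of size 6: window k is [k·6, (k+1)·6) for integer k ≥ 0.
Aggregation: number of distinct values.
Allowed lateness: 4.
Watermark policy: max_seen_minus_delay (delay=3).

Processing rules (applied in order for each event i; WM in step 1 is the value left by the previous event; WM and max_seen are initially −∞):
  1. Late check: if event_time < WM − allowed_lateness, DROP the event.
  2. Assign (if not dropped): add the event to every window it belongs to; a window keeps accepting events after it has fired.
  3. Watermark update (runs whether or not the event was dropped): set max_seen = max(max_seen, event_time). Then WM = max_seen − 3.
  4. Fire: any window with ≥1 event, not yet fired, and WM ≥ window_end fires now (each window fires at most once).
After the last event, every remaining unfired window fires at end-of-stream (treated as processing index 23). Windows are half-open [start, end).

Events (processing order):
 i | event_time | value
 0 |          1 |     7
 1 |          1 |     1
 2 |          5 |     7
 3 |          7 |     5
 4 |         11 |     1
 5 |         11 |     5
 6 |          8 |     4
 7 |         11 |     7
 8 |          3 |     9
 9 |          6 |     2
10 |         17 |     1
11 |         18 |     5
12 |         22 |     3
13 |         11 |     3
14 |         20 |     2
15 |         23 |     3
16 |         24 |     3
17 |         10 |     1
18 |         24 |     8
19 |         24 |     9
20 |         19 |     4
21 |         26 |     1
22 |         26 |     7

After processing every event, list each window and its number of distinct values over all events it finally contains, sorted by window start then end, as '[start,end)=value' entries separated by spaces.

[0,6)=2 [6,12)=5 [12,18)=1 [18,24)=4 [24,30)=5

i=0 t=1 v=7: → [0,6); WM=-2
i=1 t=1 v=1: → [0,6); WM=-2
i=2 t=5 v=7: → [0,6); WM=2
i=3 t=7 v=5: → [6,12); WM=4
i=4 t=11 v=1: → [6,12); WM=8; [0,6) fires=2
i=5 t=11 v=5: → [6,12); WM=8
i=6 t=8 v=4: → [6,12); WM=8
i=7 t=11 v=7: → [6,12); WM=8
i=8 t=3 v=9: DROP (t<8-4); WM=8
i=9 t=6 v=2: → [6,12); WM=8
i=10 t=17 v=1: → [12,18); WM=14; [6,12) fires=5
i=11 t=18 v=5: → [18,24); WM=15
i=12 t=22 v=3: → [18,24); WM=19; [12,18) fires=1
i=13 t=11 v=3: DROP (t<19-4); WM=19
i=14 t=20 v=2: → [18,24); WM=19
i=15 t=23 v=3: → [18,24); WM=20
i=16 t=24 v=3: → [24,30); WM=21
i=17 t=10 v=1: DROP (t<21-4); WM=21
i=18 t=24 v=8: → [24,30); WM=21
i=19 t=24 v=9: → [24,30); WM=21
i=20 t=19 v=4: → [18,24); WM=21
i=21 t=26 v=1: → [24,30); WM=23
i=22 t=26 v=7: → [24,30); WM=23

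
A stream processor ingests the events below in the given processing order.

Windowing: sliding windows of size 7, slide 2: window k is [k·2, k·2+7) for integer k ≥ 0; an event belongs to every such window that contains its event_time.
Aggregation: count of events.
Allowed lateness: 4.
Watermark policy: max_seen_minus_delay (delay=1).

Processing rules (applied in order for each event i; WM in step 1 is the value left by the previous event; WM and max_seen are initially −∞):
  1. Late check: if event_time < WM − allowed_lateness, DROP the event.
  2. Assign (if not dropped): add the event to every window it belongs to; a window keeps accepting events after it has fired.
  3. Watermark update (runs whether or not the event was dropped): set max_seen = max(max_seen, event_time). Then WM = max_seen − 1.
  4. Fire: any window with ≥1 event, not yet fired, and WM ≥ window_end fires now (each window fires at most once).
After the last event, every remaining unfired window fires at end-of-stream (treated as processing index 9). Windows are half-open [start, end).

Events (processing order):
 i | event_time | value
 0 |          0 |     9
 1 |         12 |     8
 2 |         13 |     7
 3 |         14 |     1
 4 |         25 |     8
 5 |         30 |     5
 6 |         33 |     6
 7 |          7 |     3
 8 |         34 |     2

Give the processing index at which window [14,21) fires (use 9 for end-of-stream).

i=0 t=0 v=9: → [0,7); WM=-1
i=1 t=12 v=8: → [12,19),[10,17),[8,15),[6,13); WM=11; [0,7) fires=1
i=2 t=13 v=7: → [12,19),[10,17),[8,15); WM=12
i=3 t=14 v=1: → [14,21),[12,19),[10,17),[8,15); WM=13; [6,13) fires=1
i=4 t=25 v=8: → [24,31),[22,29),[20,27); WM=24; [8,15) fires=3 [10,17) fires=3 [12,19) fires=3 [14,21) fires=1
i=5 t=30 v=5: → [30,37),[28,35),[26,33),[24,31); WM=29; [20,27) fires=1 [22,29) fires=1
i=6 t=33 v=6: → [32,39),[30,37),[28,35); WM=32; [24,31) fires=2
i=7 t=7 v=3: DROP (t<32-4); WM=32
i=8 t=34 v=2: → [34,41),[32,39),[30,37),[28,35); WM=33; [26,33) fires=1

4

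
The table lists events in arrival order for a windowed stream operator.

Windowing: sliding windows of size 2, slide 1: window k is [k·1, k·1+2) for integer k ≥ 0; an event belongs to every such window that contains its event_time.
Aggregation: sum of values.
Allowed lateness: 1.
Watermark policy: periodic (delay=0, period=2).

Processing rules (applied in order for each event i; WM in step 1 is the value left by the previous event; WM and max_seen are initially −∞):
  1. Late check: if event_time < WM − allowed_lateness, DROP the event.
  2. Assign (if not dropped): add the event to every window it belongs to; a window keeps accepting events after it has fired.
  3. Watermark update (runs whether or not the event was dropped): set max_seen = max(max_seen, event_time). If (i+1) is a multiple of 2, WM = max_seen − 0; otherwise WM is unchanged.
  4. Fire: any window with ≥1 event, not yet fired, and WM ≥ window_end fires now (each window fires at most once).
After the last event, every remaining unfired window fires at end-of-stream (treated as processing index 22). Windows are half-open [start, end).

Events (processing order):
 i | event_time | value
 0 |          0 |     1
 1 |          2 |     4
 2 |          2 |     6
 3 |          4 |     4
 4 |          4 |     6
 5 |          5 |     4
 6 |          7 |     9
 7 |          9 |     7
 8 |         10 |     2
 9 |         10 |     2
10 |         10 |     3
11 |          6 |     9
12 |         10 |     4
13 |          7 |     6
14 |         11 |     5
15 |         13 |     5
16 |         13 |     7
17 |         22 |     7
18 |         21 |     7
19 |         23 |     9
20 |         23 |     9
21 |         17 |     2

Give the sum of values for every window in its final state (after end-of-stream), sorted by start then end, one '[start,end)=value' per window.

i=0 t=0 v=1: → [0,2); WM=−∞
i=1 t=2 v=4: → [2,4),[1,3); WM=2; [0,2) fires=1
i=2 t=2 v=6: → [2,4),[1,3); WM=2
i=3 t=4 v=4: → [4,6),[3,5); WM=4; [1,3) fires=10 [2,4) fires=10
i=4 t=4 v=6: → [4,6),[3,5); WM=4
i=5 t=5 v=4: → [5,7),[4,6); WM=5; [3,5) fires=10
i=6 t=7 v=9: → [7,9),[6,8); WM=5
i=7 t=9 v=7: → [9,11),[8,10); WM=9; [4,6) fires=14 [5,7) fires=4 [6,8) fires=9 [7,9) fires=9
i=8 t=10 v=2: → [10,12),[9,11); WM=9
i=9 t=10 v=2: → [10,12),[9,11); WM=10; [8,10) fires=7
i=10 t=10 v=3: → [10,12),[9,11); WM=10
i=11 t=6 v=9: DROP (t<10-1); WM=10
i=12 t=10 v=4: → [10,12),[9,11); WM=10
i=13 t=7 v=6: DROP (t<10-1); WM=10
i=14 t=11 v=5: → [11,13),[10,12); WM=10
i=15 t=13 v=5: → [13,15),[12,14); WM=13; [9,11) fires=18 [10,12) fires=16 [11,13) fires=5
i=16 t=13 v=7: → [13,15),[12,14); WM=13
i=17 t=22 v=7: → [22,24),[21,23); WM=22; [12,14) fires=12 [13,15) fires=12
i=18 t=21 v=7: → [21,23),[20,22); WM=22; [20,22) fires=7
i=19 t=23 v=9: → [23,25),[22,24); WM=23; [21,23) fires=14
i=20 t=23 v=9: → [23,25),[22,24); WM=23
i=21 t=17 v=2: DROP (t<23-1); WM=23

[0,2)=1 [1,3)=10 [2,4)=10 [3,5)=10 [4,6)=14 [5,7)=4 [6,8)=9 [7,9)=9 [8,10)=7 [9,11)=18 [10,12)=16 [11,13)=5 [12,14)=12 [13,15)=12 [20,22)=7 [21,23)=14 [22,24)=25 [23,25)=18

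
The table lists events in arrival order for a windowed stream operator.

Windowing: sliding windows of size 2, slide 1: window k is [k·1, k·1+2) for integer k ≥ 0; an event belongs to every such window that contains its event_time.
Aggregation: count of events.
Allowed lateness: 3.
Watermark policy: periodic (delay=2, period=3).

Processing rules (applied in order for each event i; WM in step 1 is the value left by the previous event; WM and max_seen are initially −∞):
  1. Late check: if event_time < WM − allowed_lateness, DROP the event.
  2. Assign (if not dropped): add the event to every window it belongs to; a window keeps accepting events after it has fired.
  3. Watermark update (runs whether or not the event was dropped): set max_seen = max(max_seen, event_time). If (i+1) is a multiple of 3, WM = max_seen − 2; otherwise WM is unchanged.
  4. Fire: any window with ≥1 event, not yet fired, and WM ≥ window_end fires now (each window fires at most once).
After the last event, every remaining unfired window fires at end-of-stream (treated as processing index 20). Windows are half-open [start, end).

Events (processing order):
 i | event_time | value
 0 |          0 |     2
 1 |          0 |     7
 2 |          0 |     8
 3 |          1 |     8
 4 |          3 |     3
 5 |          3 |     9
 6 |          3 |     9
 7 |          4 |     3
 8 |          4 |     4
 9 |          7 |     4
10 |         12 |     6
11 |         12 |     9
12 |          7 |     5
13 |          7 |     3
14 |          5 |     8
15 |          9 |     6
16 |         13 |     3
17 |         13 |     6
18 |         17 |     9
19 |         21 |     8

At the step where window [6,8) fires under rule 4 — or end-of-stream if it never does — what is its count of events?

i=0 t=0 v=2: → [0,2); WM=−∞
i=1 t=0 v=7: → [0,2); WM=−∞
i=2 t=0 v=8: → [0,2); WM=-2
i=3 t=1 v=8: → [1,3),[0,2); WM=-2
i=4 t=3 v=3: → [3,5),[2,4); WM=-2
i=5 t=3 v=9: → [3,5),[2,4); WM=1
i=6 t=3 v=9: → [3,5),[2,4); WM=1
i=7 t=4 v=3: → [4,6),[3,5); WM=1
i=8 t=4 v=4: → [4,6),[3,5); WM=2; [0,2) fires=4
i=9 t=7 v=4: → [7,9),[6,8); WM=2
i=10 t=12 v=6: → [12,14),[11,13); WM=2
i=11 t=12 v=9: → [12,14),[11,13); WM=10; [1,3) fires=1 [2,4) fires=3 [3,5) fires=5 [4,6) fires=2 [6,8) fires=1 [7,9) fires=1
i=12 t=7 v=5: → [7,9),[6,8); WM=10
i=13 t=7 v=3: → [7,9),[6,8); WM=10
i=14 t=5 v=8: DROP (t<10-3); WM=10
i=15 t=9 v=6: → [9,11),[8,10); WM=10; [8,10) fires=1
i=16 t=13 v=3: → [13,15),[12,14); WM=10
i=17 t=13 v=6: → [13,15),[12,14); WM=11; [9,11) fires=1
i=18 t=17 v=9: → [17,19),[16,18); WM=11
i=19 t=21 v=8: → [21,23),[20,22); WM=11

1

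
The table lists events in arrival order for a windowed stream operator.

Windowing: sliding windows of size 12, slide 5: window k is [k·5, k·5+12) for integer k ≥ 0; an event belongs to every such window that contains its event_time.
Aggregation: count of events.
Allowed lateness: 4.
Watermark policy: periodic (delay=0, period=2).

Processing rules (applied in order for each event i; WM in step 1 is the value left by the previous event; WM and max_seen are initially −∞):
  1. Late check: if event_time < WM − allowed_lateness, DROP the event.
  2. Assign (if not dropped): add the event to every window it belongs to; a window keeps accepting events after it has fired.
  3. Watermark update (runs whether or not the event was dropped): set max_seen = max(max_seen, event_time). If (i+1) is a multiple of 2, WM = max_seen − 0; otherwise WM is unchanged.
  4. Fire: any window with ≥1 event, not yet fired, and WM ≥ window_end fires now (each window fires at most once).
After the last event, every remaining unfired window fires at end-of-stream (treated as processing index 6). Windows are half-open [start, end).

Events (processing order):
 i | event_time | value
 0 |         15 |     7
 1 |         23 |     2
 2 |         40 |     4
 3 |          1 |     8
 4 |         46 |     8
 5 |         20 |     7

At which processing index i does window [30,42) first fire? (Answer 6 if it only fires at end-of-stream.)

5

i=0 t=15 v=7: → [15,27),[10,22),[5,17); WM=−∞
i=1 t=23 v=2: → [20,32),[15,27); WM=23; [5,17) fires=1 [10,22) fires=1
i=2 t=40 v=4: → [40,52),[35,47),[30,42); WM=23
i=3 t=1 v=8: DROP (t<23-4); WM=40; [15,27) fires=2 [20,32) fires=1
i=4 t=46 v=8: → [45,57),[40,52),[35,47); WM=40
i=5 t=20 v=7: DROP (t<40-4); WM=46; [30,42) fires=1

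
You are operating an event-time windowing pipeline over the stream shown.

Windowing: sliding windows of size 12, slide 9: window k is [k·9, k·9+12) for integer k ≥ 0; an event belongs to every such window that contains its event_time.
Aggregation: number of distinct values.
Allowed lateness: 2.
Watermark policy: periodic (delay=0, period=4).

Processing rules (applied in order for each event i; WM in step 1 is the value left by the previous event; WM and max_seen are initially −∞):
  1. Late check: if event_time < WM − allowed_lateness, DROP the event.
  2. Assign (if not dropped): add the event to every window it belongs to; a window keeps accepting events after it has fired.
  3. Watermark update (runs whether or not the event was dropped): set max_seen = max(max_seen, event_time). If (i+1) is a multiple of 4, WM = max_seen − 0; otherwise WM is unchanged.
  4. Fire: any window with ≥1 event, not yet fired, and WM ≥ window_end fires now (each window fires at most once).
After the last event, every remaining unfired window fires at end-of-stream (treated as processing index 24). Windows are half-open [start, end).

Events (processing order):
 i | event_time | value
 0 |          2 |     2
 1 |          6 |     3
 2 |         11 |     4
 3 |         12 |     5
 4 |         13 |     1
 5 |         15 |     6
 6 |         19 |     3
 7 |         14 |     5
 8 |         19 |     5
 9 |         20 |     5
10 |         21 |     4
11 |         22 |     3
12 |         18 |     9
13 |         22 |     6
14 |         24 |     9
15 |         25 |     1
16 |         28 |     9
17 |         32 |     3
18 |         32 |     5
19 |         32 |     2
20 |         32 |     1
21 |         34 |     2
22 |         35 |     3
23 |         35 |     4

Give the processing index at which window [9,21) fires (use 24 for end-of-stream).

11

i=0 t=2 v=2: → [0,12); WM=−∞
i=1 t=6 v=3: → [0,12); WM=−∞
i=2 t=11 v=4: → [9,21),[0,12); WM=−∞
i=3 t=12 v=5: → [9,21); WM=12; [0,12) fires=3
i=4 t=13 v=1: → [9,21); WM=12
i=5 t=15 v=6: → [9,21); WM=12
i=6 t=19 v=3: → [18,30),[9,21); WM=12
i=7 t=14 v=5: → [9,21); WM=19
i=8 t=19 v=5: → [18,30),[9,21); WM=19
i=9 t=20 v=5: → [18,30),[9,21); WM=19
i=10 t=21 v=4: → [18,30); WM=19
i=11 t=22 v=3: → [18,30); WM=22; [9,21) fires=5
i=12 t=18 v=9: DROP (t<22-2); WM=22
i=13 t=22 v=6: → [18,30); WM=22
i=14 t=24 v=9: → [18,30); WM=22
i=15 t=25 v=1: → [18,30); WM=25
i=16 t=28 v=9: → [27,39),[18,30); WM=25
i=17 t=32 v=3: → [27,39); WM=25
i=18 t=32 v=5: → [27,39); WM=25
i=19 t=32 v=2: → [27,39); WM=32; [18,30) fires=6
i=20 t=32 v=1: → [27,39); WM=32
i=21 t=34 v=2: → [27,39); WM=32
i=22 t=35 v=3: → [27,39); WM=32
i=23 t=35 v=4: → [27,39); WM=35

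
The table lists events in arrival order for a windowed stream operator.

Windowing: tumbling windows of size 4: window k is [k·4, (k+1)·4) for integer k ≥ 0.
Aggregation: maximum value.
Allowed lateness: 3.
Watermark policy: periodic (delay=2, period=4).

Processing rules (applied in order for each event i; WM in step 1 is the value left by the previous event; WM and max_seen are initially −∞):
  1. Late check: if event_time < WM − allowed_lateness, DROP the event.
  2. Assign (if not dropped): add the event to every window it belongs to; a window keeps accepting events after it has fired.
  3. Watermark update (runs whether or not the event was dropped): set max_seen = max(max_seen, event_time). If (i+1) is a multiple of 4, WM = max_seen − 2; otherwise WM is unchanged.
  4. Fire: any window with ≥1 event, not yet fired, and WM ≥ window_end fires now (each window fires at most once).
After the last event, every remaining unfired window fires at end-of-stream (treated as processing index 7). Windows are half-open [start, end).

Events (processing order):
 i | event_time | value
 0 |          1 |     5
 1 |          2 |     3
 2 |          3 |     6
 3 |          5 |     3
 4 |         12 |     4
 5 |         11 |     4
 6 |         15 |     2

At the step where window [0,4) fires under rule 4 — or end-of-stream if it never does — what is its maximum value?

i=0 t=1 v=5: → [0,4); WM=−∞
i=1 t=2 v=3: → [0,4); WM=−∞
i=2 t=3 v=6: → [0,4); WM=−∞
i=3 t=5 v=3: → [4,8); WM=3
i=4 t=12 v=4: → [12,16); WM=3
i=5 t=11 v=4: → [8,12); WM=3
i=6 t=15 v=2: → [12,16); WM=3

6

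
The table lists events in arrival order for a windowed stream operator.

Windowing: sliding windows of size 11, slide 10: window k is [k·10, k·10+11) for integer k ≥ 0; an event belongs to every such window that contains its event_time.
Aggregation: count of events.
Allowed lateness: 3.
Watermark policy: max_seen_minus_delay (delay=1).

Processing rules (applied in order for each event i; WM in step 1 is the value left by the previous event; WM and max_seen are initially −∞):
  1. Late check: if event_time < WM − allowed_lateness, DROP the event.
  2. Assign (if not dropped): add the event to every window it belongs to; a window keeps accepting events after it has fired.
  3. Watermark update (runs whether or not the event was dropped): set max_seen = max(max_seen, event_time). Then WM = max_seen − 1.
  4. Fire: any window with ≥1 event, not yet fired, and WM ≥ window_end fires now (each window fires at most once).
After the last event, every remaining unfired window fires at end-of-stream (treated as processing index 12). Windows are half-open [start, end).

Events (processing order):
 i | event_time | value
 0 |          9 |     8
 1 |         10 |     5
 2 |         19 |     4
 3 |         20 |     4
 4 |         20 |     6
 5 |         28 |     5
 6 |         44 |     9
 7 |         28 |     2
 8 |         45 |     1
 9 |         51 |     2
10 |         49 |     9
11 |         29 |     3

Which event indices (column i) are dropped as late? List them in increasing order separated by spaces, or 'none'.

7 11

i=0 t=9 v=8: → [0,11); WM=8
i=1 t=10 v=5: → [10,21),[0,11); WM=9
i=2 t=19 v=4: → [10,21); WM=18; [0,11) fires=2
i=3 t=20 v=4: → [20,31),[10,21); WM=19
i=4 t=20 v=6: → [20,31),[10,21); WM=19
i=5 t=28 v=5: → [20,31); WM=27; [10,21) fires=4
i=6 t=44 v=9: → [40,51); WM=43; [20,31) fires=3
i=7 t=28 v=2: DROP (t<43-3); WM=43
i=8 t=45 v=1: → [40,51); WM=44
i=9 t=51 v=2: → [50,61); WM=50
i=10 t=49 v=9: → [40,51); WM=50
i=11 t=29 v=3: DROP (t<50-3); WM=50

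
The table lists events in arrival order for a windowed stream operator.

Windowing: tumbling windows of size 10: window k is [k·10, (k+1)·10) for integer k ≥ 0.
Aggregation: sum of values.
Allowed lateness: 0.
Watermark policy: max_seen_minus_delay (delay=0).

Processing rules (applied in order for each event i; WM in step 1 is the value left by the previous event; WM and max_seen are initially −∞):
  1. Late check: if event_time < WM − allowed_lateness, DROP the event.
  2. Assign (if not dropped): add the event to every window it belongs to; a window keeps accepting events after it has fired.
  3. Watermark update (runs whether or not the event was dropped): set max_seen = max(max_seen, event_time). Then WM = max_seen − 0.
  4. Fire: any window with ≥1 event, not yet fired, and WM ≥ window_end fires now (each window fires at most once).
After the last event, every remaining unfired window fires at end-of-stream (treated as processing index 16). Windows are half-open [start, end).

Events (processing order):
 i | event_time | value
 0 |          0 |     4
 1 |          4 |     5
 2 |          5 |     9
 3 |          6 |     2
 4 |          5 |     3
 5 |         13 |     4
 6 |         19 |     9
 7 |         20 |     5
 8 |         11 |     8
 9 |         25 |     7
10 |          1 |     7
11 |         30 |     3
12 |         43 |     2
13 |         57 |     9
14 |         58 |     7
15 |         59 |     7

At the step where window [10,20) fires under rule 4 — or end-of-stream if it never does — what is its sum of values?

i=0 t=0 v=4: → [0,10); WM=0
i=1 t=4 v=5: → [0,10); WM=4
i=2 t=5 v=9: → [0,10); WM=5
i=3 t=6 v=2: → [0,10); WM=6
i=4 t=5 v=3: DROP (t<6-0); WM=6
i=5 t=13 v=4: → [10,20); WM=13; [0,10) fires=20
i=6 t=19 v=9: → [10,20); WM=19
i=7 t=20 v=5: → [20,30); WM=20; [10,20) fires=13
i=8 t=11 v=8: DROP (t<20-0); WM=20
i=9 t=25 v=7: → [20,30); WM=25
i=10 t=1 v=7: DROP (t<25-0); WM=25
i=11 t=30 v=3: → [30,40); WM=30; [20,30) fires=12
i=12 t=43 v=2: → [40,50); WM=43; [30,40) fires=3
i=13 t=57 v=9: → [50,60); WM=57; [40,50) fires=2
i=14 t=58 v=7: → [50,60); WM=58
i=15 t=59 v=7: → [50,60); WM=59

13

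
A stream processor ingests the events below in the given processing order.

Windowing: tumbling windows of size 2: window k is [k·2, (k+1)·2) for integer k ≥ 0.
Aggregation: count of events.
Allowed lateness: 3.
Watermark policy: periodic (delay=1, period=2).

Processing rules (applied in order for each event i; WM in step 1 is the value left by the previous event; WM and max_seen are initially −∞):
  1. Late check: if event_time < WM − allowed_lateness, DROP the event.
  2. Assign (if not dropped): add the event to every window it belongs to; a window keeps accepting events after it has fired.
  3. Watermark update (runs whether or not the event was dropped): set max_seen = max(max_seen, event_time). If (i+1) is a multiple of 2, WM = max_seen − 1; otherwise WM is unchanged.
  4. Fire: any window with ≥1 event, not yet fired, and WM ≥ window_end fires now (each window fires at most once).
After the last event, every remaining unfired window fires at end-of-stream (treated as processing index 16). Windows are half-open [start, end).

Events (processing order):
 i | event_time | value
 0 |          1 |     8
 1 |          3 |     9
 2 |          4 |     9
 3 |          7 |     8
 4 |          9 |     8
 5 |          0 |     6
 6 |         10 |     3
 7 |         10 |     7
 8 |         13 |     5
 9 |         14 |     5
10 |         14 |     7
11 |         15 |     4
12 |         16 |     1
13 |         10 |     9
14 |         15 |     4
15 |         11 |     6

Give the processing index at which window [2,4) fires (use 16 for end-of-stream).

i=0 t=1 v=8: → [0,2); WM=−∞
i=1 t=3 v=9: → [2,4); WM=2; [0,2) fires=1
i=2 t=4 v=9: → [4,6); WM=2
i=3 t=7 v=8: → [6,8); WM=6; [2,4) fires=1 [4,6) fires=1
i=4 t=9 v=8: → [8,10); WM=6
i=5 t=0 v=6: DROP (t<6-3); WM=8; [6,8) fires=1
i=6 t=10 v=3: → [10,12); WM=8
i=7 t=10 v=7: → [10,12); WM=9
i=8 t=13 v=5: → [12,14); WM=9
i=9 t=14 v=5: → [14,16); WM=13; [8,10) fires=1 [10,12) fires=2
i=10 t=14 v=7: → [14,16); WM=13
i=11 t=15 v=4: → [14,16); WM=14; [12,14) fires=1
i=12 t=16 v=1: → [16,18); WM=14
i=13 t=10 v=9: DROP (t<14-3); WM=15
i=14 t=15 v=4: → [14,16); WM=15
i=15 t=11 v=6: DROP (t<15-3); WM=15

3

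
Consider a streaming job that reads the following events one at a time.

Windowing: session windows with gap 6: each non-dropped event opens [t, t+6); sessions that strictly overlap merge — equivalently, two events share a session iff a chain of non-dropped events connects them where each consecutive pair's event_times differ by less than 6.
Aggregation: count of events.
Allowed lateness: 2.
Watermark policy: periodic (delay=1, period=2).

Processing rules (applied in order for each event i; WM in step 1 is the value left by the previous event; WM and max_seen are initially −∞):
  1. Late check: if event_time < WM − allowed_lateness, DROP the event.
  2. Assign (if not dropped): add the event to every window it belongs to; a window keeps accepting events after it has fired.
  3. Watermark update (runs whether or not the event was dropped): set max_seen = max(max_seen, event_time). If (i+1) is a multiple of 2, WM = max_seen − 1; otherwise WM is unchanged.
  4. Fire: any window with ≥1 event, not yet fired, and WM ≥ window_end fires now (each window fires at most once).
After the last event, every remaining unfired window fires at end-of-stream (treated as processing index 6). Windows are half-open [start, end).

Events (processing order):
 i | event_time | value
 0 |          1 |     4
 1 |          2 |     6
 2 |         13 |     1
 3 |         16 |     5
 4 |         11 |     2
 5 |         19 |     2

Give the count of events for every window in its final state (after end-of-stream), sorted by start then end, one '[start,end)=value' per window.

i=0 t=1 v=4: → [1,7); WM=−∞
i=1 t=2 v=6: → [1,8); WM=1
i=2 t=13 v=1: → [13,19); WM=1
i=3 t=16 v=5: → [13,22); WM=15
i=4 t=11 v=2: DROP (t<15-2); WM=15
i=5 t=19 v=2: → [13,25); WM=18

[1,8)=2 [13,25)=3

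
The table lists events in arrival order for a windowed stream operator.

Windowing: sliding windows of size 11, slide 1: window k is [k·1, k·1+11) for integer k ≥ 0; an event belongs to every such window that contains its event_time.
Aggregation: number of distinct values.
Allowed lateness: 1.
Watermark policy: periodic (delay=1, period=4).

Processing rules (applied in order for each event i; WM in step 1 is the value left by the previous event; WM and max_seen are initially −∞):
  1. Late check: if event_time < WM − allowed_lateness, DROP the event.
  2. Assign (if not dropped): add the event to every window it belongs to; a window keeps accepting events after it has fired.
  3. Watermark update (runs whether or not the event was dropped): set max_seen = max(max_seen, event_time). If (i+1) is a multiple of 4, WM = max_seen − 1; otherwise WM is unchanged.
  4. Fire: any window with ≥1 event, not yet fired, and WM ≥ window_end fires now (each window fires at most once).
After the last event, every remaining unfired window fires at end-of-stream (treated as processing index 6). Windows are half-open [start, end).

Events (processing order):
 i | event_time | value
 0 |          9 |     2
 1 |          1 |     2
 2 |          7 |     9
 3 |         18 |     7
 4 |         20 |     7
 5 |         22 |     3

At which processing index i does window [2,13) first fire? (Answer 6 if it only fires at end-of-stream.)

3

i=0 t=9 v=2: → [9,20),[8,19),[7,18),[6,17),[5,16),[4,15),[3,14),[2,13),[1,12),[0,11); WM=−∞
i=1 t=1 v=2: → [1,12),[0,11); WM=−∞
i=2 t=7 v=9: → [7,18),[6,17),[5,16),[4,15),[3,14),[2,13),[1,12),[0,11); WM=−∞
i=3 t=18 v=7: → [18,29),[17,28),[16,27),[15,26),[14,25),[13,24),[12,23),[11,22),[10,21),[9,20),[8,19); WM=17; [0,11) fires=2 [1,12) fires=2 [2,13) fires=2 [3,14) fires=2 [4,15) fires=2 [5,16) fires=2 [6,17) fires=2
i=4 t=20 v=7: → [20,31),[19,30),[18,29),[17,28),[16,27),[15,26),[14,25),[13,24),[12,23),[11,22),[10,21); WM=17
i=5 t=22 v=3: → [22,33),[21,32),[20,31),[19,30),[18,29),[17,28),[16,27),[15,26),[14,25),[13,24),[12,23); WM=17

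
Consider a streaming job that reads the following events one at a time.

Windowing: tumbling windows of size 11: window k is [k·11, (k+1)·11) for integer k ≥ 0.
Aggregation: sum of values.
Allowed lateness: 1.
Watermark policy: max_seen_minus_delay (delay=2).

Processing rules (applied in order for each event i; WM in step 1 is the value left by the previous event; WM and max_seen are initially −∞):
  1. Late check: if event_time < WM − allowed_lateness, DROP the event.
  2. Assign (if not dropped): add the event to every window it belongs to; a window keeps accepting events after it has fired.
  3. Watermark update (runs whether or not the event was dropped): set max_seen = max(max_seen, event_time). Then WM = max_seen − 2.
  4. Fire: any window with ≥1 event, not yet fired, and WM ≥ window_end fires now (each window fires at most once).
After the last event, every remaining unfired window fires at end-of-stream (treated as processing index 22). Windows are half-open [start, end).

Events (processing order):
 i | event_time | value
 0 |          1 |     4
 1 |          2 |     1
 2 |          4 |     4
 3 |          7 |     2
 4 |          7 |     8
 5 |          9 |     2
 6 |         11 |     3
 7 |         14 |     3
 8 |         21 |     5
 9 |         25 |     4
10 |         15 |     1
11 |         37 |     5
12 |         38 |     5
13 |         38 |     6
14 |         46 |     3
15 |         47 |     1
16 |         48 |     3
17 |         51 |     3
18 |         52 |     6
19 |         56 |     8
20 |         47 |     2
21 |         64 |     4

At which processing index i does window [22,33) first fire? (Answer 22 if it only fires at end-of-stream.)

11

i=0 t=1 v=4: → [0,11); WM=-1
i=1 t=2 v=1: → [0,11); WM=0
i=2 t=4 v=4: → [0,11); WM=2
i=3 t=7 v=2: → [0,11); WM=5
i=4 t=7 v=8: → [0,11); WM=5
i=5 t=9 v=2: → [0,11); WM=7
i=6 t=11 v=3: → [11,22); WM=9
i=7 t=14 v=3: → [11,22); WM=12; [0,11) fires=21
i=8 t=21 v=5: → [11,22); WM=19
i=9 t=25 v=4: → [22,33); WM=23; [11,22) fires=11
i=10 t=15 v=1: DROP (t<23-1); WM=23
i=11 t=37 v=5: → [33,44); WM=35; [22,33) fires=4
i=12 t=38 v=5: → [33,44); WM=36
i=13 t=38 v=6: → [33,44); WM=36
i=14 t=46 v=3: → [44,55); WM=44; [33,44) fires=16
i=15 t=47 v=1: → [44,55); WM=45
i=16 t=48 v=3: → [44,55); WM=46
i=17 t=51 v=3: → [44,55); WM=49
i=18 t=52 v=6: → [44,55); WM=50
i=19 t=56 v=8: → [55,66); WM=54
i=20 t=47 v=2: DROP (t<54-1); WM=54
i=21 t=64 v=4: → [55,66); WM=62; [44,55) fires=16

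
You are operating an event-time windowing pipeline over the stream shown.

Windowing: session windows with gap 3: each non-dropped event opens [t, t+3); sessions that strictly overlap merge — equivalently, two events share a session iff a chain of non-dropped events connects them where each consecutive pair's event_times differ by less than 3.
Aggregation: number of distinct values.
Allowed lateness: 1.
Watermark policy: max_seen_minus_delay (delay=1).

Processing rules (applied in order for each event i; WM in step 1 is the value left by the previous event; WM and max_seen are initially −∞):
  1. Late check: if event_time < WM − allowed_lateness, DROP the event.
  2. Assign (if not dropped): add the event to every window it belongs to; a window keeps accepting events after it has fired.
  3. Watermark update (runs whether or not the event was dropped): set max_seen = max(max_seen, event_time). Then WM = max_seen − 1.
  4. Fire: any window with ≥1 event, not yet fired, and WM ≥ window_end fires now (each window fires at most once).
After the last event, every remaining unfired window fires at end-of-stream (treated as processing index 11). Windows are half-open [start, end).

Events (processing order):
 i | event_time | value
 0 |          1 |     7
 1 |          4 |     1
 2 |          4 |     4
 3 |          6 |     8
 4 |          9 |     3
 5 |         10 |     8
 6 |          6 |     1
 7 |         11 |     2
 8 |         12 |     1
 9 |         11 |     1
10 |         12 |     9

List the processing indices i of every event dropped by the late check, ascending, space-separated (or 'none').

i=0 t=1 v=7: → [1,4); WM=0
i=1 t=4 v=1: → [4,7); WM=3
i=2 t=4 v=4: → [4,7); WM=3
i=3 t=6 v=8: → [4,9); WM=5
i=4 t=9 v=3: → [9,12); WM=8
i=5 t=10 v=8: → [9,13); WM=9
i=6 t=6 v=1: DROP (t<9-1); WM=9
i=7 t=11 v=2: → [9,14); WM=10
i=8 t=12 v=1: → [9,15); WM=11
i=9 t=11 v=1: → [9,15); WM=11
i=10 t=12 v=9: → [9,15); WM=11

6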